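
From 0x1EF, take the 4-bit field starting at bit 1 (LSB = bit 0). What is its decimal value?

v = 00111101111
Shift right by 1: 0011110111
Mask low 4 bits: 0111 = 7

7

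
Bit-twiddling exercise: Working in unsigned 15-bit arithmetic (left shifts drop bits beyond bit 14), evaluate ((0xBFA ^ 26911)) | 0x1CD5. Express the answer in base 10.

32501

0xBFA = 000101111111010
26911 = 110100100011111
→ ^ → 110001011100101 = 25317
0x1CD5 = 001110011010101
→ | → 111111011110101 = 32501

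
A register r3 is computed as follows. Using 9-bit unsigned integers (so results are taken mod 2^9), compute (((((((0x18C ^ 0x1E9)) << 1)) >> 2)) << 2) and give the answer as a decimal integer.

200

0x18C = 110001100
0x1E9 = 111101001
→ ^ → 001100101 = 101
→ << 1 (mod 2^9) → 011001010 = 202
→ >> 2 → 000110010 = 50
→ << 2 (mod 2^9) → 011001000 = 200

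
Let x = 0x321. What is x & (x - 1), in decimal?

x = 1100100001 = 801
x - 1 = 1100100000
AND   = 1100100000 = 800
(x & (x - 1) clears the lowest set bit of x.)

800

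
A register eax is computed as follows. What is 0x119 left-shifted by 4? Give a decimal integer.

4496

0x119 = 0000100011001
shift left by 4 → 1000110010000 = 4496
(equivalently, 281 × 2^4 = 281 × 16)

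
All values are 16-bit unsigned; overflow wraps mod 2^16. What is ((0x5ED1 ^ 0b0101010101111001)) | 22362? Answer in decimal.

24570

0x5ED1 = 0101111011010001
0b0101010101111001 = 0101010101111001
→ ^ → 0000101110101000 = 2984
22362 = 0101011101011010
→ | → 0101111111111010 = 24570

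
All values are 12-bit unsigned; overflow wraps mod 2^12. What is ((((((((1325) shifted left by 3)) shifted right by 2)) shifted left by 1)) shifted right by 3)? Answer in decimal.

150

1325 = 010100101101
→ shifted left by 3 (mod 2^12) → 100101101000 = 2408
→ shifted right by 2 → 001001011010 = 602
→ shifted left by 1 (mod 2^12) → 010010110100 = 1204
→ shifted right by 3 → 000010010110 = 150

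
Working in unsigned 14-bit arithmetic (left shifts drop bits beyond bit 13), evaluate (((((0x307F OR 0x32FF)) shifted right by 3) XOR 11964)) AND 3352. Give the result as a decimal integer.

2048

0x307F = 11000001111111
0x32FF = 11001011111111
→ OR → 11001011111111 = 13055
→ shifted right by 3 → 00011001011111 = 1631
11964 = 10111010111100
→ XOR → 10100011100011 = 10467
3352 = 00110100011000
→ AND → 00100000000000 = 2048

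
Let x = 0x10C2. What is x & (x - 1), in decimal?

4288

x = 1000011000010 = 4290
x - 1 = 1000011000001
AND   = 1000011000000 = 4288
(x & (x - 1) clears the lowest set bit of x.)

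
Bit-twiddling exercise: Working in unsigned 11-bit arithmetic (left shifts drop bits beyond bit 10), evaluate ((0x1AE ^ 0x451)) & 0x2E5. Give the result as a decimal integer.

229

0x1AE = 00110101110
0x451 = 10001010001
→ ^ → 10111111111 = 1535
0x2E5 = 01011100101
→ & → 00011100101 = 229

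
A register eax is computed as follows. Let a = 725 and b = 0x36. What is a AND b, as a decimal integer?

20

725 = 1011010101
0x36 = 0000110110
AND → 0000010100 = 20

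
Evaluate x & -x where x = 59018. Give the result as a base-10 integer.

2

x = 1110011010001010 = 59018
-x (two's complement) = …0001100101110110
AND   = 0000000000000010 = 2
(x & -x isolates the lowest set bit of x.)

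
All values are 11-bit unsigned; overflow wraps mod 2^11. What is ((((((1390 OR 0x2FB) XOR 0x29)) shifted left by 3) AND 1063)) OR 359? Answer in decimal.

1383

1390 = 10101101110
0x2FB = 01011111011
→ OR → 11111111111 = 2047
0x29 = 00000101001
→ XOR → 11111010110 = 2006
→ shifted left by 3 (mod 2^11) → 11010110000 = 1712
1063 = 10000100111
→ AND → 10000100000 = 1056
359 = 00101100111
→ OR → 10101100111 = 1383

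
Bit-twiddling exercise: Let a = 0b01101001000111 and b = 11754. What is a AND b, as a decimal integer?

a = 01101001000111
11754 = 10110111101010
AND → 00100001000010 = 2114

2114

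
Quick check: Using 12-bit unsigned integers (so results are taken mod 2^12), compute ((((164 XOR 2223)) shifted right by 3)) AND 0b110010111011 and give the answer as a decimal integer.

1

164 = 000010100100
2223 = 100010101111
→ XOR → 100000001011 = 2059
→ shifted right by 3 → 000100000001 = 257
0b110010111011 = 110010111011
→ AND → 000000000001 = 1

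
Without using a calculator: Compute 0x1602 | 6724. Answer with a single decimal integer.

7750

0x1602 = 1011000000010
6724 = 1101001000100
 OR → 1111001000110 = 7750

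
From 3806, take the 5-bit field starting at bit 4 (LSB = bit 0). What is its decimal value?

v = 0111011011110
Shift right by 4: 011101101
Mask low 5 bits: 01101 = 13

13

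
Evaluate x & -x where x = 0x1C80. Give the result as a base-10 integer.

128

x = 1110010000000 = 7296
-x (two's complement) = …0001110000000
AND   = 0000010000000 = 128
(x & -x isolates the lowest set bit of x.)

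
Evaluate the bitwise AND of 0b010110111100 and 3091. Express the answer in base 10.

1040

a = 010110111100
3091 = 110000010011
AND → 010000010000 = 1040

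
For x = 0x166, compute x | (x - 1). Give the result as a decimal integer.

359

x = 101100110 = 358
x - 1 = 101100101
OR    = 101100111 = 359
(x | (x - 1) sets all bits below the lowest set bit.)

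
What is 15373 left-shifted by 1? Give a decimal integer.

15373 = 011110000001101
shift left by 1 → 111100000011010 = 30746
(equivalently, 15373 × 2^1 = 15373 × 2)

30746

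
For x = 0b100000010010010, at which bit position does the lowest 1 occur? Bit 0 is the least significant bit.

1

0b100000010010010 = 100000010010010
Trailing zeros: 1, so the lowest set bit is bit 1 (value 2).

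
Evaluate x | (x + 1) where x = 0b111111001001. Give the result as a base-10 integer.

4043

x = 111111001001 = 4041
x + 1 = 111111001010
OR    = 111111001011 = 4043
(x | (x + 1) sets the lowest cleared bit.)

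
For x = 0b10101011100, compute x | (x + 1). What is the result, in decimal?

1373

x = 10101011100 = 1372
x + 1 = 10101011101
OR    = 10101011101 = 1373
(x | (x + 1) sets the lowest cleared bit.)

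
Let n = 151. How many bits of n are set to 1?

5

151 = 10010111
Count the 1s: 1 + 1 + 1 + 1 + 1 = 5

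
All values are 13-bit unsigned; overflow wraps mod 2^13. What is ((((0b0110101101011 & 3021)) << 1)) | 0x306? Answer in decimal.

0b0110101101011 = 0110101101011
3021 = 0101111001101
→ & → 0100101001001 = 2377
→ << 1 (mod 2^13) → 1001010010010 = 4754
0x306 = 0001100000110
→ | → 1001110010110 = 5014

5014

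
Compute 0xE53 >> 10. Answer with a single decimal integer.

3

0xE53 = 111001010011
shift right by 10 → 000000000011 = 3
(equivalently, floor(3667 / 1024))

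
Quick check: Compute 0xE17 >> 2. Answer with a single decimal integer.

901

0xE17 = 111000010111
shift right by 2 → 001110000101 = 901
(equivalently, floor(3607 / 4))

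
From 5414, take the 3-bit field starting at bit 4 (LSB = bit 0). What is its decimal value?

v = 1010100100110
Shift right by 4: 101010010
Mask low 3 bits: 010 = 2

2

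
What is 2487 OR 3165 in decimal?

2487 = 100110110111
3165 = 110001011101
 OR → 110111111111 = 3583

3583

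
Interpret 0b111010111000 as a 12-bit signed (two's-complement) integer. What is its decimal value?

-328

pattern = 111010111000 (MSB is 1 ⇒ negative)
Invert: 000101000111, add 1 → 000101001000 = 328, so the value is -328.
(Equivalently: 3768 - 2^12 = 3768 - 4096 = -328.)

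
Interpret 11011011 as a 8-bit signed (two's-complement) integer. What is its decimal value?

pattern = 11011011 (MSB is 1 ⇒ negative)
Invert: 00100100, add 1 → 00100101 = 37, so the value is -37.
(Equivalently: 219 - 2^8 = 219 - 256 = -37.)

-37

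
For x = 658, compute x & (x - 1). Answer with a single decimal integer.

656

x = 1010010010 = 658
x - 1 = 1010010001
AND   = 1010010000 = 656
(x & (x - 1) clears the lowest set bit of x.)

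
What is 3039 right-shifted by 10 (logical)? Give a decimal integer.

3039 = 101111011111
shift right by 10 → 000000000010 = 2
(equivalently, floor(3039 / 1024))

2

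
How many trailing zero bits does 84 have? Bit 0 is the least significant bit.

84 = 1010100
Trailing zeros: 2, so the lowest set bit is bit 2 (value 4).

2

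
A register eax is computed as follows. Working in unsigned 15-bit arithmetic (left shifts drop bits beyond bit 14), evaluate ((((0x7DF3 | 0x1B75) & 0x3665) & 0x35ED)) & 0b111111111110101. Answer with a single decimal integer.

0x7DF3 = 111110111110011
0x1B75 = 001101101110101
→ | → 111111111110111 = 32759
0x3665 = 011011001100101
→ & → 011011001100101 = 13925
0x35ED = 011010111101101
→ & → 011010001100101 = 13413
0b111111111110101 = 111111111110101
→ & → 011010001100101 = 13413

13413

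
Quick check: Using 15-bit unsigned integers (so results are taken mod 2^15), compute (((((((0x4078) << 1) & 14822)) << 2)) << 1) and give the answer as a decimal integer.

1792

0x4078 = 100000001111000
→ << 1 (mod 2^15) → 000000011110000 = 240
14822 = 011100111100110
→ & → 000000011100000 = 224
→ << 2 (mod 2^15) → 000001110000000 = 896
→ << 1 (mod 2^15) → 000011100000000 = 1792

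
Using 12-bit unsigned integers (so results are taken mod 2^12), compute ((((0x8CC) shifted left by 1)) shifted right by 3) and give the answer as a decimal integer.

0x8CC = 100011001100
→ shifted left by 1 (mod 2^12) → 000110011000 = 408
→ shifted right by 3 → 000000110011 = 51

51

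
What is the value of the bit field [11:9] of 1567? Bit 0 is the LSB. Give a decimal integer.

v = 011000011111
Shift right by 9: 011
Mask low 3 bits: 011 = 3

3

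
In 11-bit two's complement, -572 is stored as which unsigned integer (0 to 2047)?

572 in 11 bits: 01000111100
Invert: 10111000011
Add 1:  10111000100 = 1476
(Check: 2^11 - 572 = 2048 - 572 = 1476.)

1476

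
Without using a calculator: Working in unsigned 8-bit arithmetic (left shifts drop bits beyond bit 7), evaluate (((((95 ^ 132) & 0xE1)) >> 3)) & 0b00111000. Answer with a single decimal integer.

95 = 01011111
132 = 10000100
→ ^ → 11011011 = 219
0xE1 = 11100001
→ & → 11000001 = 193
→ >> 3 → 00011000 = 24
0b00111000 = 00111000
→ & → 00011000 = 24

24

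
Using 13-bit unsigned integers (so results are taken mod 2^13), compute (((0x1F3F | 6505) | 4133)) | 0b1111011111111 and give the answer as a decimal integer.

0x1F3F = 1111100111111
6505 = 1100101101001
→ | → 1111101111111 = 8063
4133 = 1000000100101
→ | → 1111101111111 = 8063
0b1111011111111 = 1111011111111
→ | → 1111111111111 = 8191

8191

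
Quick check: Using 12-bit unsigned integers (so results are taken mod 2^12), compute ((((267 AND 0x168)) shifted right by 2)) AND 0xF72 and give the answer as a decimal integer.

267 = 000100001011
0x168 = 000101101000
→ AND → 000100001000 = 264
→ shifted right by 2 → 000001000010 = 66
0xF72 = 111101110010
→ AND → 000001000010 = 66

66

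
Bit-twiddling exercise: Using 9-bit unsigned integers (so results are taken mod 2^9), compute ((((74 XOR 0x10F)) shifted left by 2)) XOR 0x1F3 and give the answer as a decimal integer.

74 = 001001010
0x10F = 100001111
→ XOR → 101000101 = 325
→ shifted left by 2 (mod 2^9) → 100010100 = 276
0x1F3 = 111110011
→ XOR → 011100111 = 231

231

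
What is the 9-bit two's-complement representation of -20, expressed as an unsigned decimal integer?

492

20 in 9 bits: 000010100
Invert: 111101011
Add 1:  111101100 = 492
(Check: 2^9 - 20 = 512 - 20 = 492.)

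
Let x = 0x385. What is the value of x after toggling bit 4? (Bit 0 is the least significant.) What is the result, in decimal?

x = 1110000101
bit 4 is currently 0; toggle it via x ^ (1 << 4) = x ^ 16
→ 1110010101 = 917

917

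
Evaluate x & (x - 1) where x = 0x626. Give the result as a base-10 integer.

x = 11000100110 = 1574
x - 1 = 11000100101
AND   = 11000100100 = 1572
(x & (x - 1) clears the lowest set bit of x.)

1572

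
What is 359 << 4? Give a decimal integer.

359 = 0000101100111
shift left by 4 → 1011001110000 = 5744
(equivalently, 359 × 2^4 = 359 × 16)

5744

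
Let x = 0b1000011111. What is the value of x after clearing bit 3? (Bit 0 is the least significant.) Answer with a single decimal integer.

535

x = 1000011111
bit 3 is currently 1; clear it via x & ~(1 << 3) = x & ~8
→ 1000010111 = 535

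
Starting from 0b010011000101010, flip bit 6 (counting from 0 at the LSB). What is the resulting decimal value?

9834

x = 010011000101010
bit 6 is currently 0; toggle it via x ^ (1 << 6) = x ^ 64
→ 010011001101010 = 9834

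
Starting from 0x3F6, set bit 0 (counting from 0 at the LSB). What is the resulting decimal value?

x = 001111110110
bit 0 is currently 0; set it via x | (1 << 0) = x | 1
→ 001111110111 = 1015

1015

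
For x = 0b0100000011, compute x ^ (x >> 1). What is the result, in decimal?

x = 100000011 = 259
x>>1 = 010000001
XOR  = 110000010 = 386
(x ^ (x >> 1) gives the standard binary-reflected Gray code of x.)

386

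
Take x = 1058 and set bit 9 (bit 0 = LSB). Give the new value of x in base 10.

1570

x = 10000100010
bit 9 is currently 0; set it via x | (1 << 9) = x | 512
→ 11000100010 = 1570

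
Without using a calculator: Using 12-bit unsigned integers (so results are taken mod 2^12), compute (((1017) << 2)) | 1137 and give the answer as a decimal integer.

1017 = 001111111001
→ << 2 (mod 2^12) → 111111100100 = 4068
1137 = 010001110001
→ | → 111111110101 = 4085

4085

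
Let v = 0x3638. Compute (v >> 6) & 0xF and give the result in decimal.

8

v = 11011000111000
Shift right by 6: 11011000
Mask low 4 bits: 1000 = 8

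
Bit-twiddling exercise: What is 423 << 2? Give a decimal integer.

423 = 00110100111
shift left by 2 → 11010011100 = 1692
(equivalently, 423 × 2^2 = 423 × 4)

1692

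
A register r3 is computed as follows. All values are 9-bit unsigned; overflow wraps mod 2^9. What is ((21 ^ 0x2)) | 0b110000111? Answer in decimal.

407

21 = 000010101
0x2 = 000000010
→ ^ → 000010111 = 23
0b110000111 = 110000111
→ | → 110010111 = 407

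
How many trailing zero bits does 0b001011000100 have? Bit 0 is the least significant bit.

0b001011000100 = 1011000100
Trailing zeros: 2, so the lowest set bit is bit 2 (value 4).

2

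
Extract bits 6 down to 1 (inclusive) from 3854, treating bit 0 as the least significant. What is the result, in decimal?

7

v = 0111100001110
Shift right by 1: 011110000111
Mask low 6 bits: 000111 = 7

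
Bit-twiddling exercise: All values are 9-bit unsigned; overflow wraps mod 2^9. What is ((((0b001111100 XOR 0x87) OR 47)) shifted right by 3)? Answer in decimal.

0b001111100 = 001111100
0x87 = 010000111
→ XOR → 011111011 = 251
47 = 000101111
→ OR → 011111111 = 255
→ shifted right by 3 → 000011111 = 31

31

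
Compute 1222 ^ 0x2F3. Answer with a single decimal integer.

1222 = 10011000110
0x2F3 = 01011110011
XOR → 11000110101 = 1589

1589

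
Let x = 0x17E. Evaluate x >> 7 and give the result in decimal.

0x17E = 101111110
shift right by 7 → 000000010 = 2
(equivalently, floor(382 / 128))

2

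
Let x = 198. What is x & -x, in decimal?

x = 11000110 = 198
-x (two's complement) = …00111010
AND   = 00000010 = 2
(x & -x isolates the lowest set bit of x.)

2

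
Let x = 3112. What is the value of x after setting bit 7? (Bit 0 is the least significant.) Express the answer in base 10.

x = 110000101000
bit 7 is currently 0; set it via x | (1 << 7) = x | 128
→ 110010101000 = 3240

3240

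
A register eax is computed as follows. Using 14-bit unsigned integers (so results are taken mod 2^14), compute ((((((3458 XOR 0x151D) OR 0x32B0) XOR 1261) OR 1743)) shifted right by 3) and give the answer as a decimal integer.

2011

3458 = 00110110000010
0x151D = 01010100011101
→ XOR → 01100010011111 = 6303
0x32B0 = 11001010110000
→ OR → 11101010111111 = 15039
1261 = 00010011101101
→ XOR → 11111001010010 = 15954
1743 = 00011011001111
→ OR → 11111011011111 = 16095
→ shifted right by 3 → 00011111011011 = 2011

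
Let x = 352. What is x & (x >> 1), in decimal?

32

x = 101100000 = 352
x>>1 = 010110000
AND  = 000100000 = 32
(x & (x >> 1) has a 1 wherever x has two consecutive 1 bits.)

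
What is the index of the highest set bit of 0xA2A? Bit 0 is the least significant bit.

0xA2A = 101000101010
The topmost 1 is at position 11 (since 2^11 = 2048 ≤ 2602 < 4096).

11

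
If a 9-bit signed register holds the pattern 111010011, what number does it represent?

pattern = 111010011 (MSB is 1 ⇒ negative)
Invert: 000101100, add 1 → 000101101 = 45, so the value is -45.
(Equivalently: 467 - 2^9 = 467 - 512 = -45.)

-45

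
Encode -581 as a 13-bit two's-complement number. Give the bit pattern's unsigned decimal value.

7611

581 in 13 bits: 0001001000101
Invert: 1110110111010
Add 1:  1110110111011 = 7611
(Check: 2^13 - 581 = 8192 - 581 = 7611.)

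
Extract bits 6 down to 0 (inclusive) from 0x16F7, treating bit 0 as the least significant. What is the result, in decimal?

119

v = 1011011110111
Shift right by 0: 1011011110111
Mask low 7 bits: 1110111 = 119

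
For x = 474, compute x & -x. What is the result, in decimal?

2

x = 111011010 = 474
-x (two's complement) = …000100110
AND   = 000000010 = 2
(x & -x isolates the lowest set bit of x.)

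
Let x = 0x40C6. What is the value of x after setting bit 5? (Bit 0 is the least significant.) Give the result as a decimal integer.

16614

x = 0100000011000110
bit 5 is currently 0; set it via x | (1 << 5) = x | 32
→ 0100000011100110 = 16614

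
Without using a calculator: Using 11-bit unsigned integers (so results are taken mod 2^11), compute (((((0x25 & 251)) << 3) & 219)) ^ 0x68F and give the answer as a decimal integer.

1671

0x25 = 00000100101
251 = 00011111011
→ & → 00000100001 = 33
→ << 3 (mod 2^11) → 00100001000 = 264
219 = 00011011011
→ & → 00000001000 = 8
0x68F = 11010001111
→ ^ → 11010000111 = 1671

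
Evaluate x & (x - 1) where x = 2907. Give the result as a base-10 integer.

2906

x = 101101011011 = 2907
x - 1 = 101101011010
AND   = 101101011010 = 2906
(x & (x - 1) clears the lowest set bit of x.)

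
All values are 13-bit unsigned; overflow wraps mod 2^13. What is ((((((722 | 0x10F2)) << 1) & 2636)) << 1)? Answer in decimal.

722 = 0001011010010
0x10F2 = 1000011110010
→ | → 1001011110010 = 4850
→ << 1 (mod 2^13) → 0010111100100 = 1508
2636 = 0101001001100
→ & → 0000001000100 = 68
→ << 1 (mod 2^13) → 0000010001000 = 136

136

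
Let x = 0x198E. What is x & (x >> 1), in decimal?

x = 1100110001110 = 6542
x>>1 = 0110011000111
AND  = 0100010000110 = 2182
(x & (x >> 1) has a 1 wherever x has two consecutive 1 bits.)

2182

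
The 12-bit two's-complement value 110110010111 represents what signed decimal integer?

pattern = 110110010111 (MSB is 1 ⇒ negative)
Invert: 001001101000, add 1 → 001001101001 = 617, so the value is -617.
(Equivalently: 3479 - 2^12 = 3479 - 4096 = -617.)

-617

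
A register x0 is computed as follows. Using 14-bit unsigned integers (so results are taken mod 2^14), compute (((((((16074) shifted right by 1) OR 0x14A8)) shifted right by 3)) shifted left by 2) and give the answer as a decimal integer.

16074 = 11111011001010
→ shifted right by 1 → 01111101100101 = 8037
0x14A8 = 01010010101000
→ OR → 01111111101101 = 8173
→ shifted right by 3 → 00001111111101 = 1021
→ shifted left by 2 (mod 2^14) → 00111111110100 = 4084

4084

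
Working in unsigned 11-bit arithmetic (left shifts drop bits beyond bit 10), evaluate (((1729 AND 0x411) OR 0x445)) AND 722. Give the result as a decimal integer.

1729 = 11011000001
0x411 = 10000010001
→ AND → 10000000001 = 1025
0x445 = 10001000101
→ OR → 10001000101 = 1093
722 = 01011010010
→ AND → 00001000000 = 64

64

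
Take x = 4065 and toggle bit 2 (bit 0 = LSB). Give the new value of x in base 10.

x = 111111100001
bit 2 is currently 0; toggle it via x ^ (1 << 2) = x ^ 4
→ 111111100101 = 4069

4069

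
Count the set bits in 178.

4

178 = 10110010
Count the 1s: 1 + 1 + 1 + 1 = 4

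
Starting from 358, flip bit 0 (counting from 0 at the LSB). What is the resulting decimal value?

x = 0101100110
bit 0 is currently 0; toggle it via x ^ (1 << 0) = x ^ 1
→ 0101100111 = 359

359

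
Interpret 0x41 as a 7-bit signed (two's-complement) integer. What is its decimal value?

-63

pattern = 1000001 (MSB is 1 ⇒ negative)
Invert: 0111110, add 1 → 0111111 = 63, so the value is -63.
(Equivalently: 65 - 2^7 = 65 - 128 = -63.)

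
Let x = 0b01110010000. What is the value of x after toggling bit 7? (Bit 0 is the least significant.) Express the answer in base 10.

784

x = 01110010000
bit 7 is currently 1; toggle it via x ^ (1 << 7) = x ^ 128
→ 01100010000 = 784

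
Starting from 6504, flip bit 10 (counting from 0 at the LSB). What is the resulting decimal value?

7528

x = 1100101101000
bit 10 is currently 0; toggle it via x ^ (1 << 10) = x ^ 1024
→ 1110101101000 = 7528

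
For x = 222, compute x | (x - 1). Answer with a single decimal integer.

x = 11011110 = 222
x - 1 = 11011101
OR    = 11011111 = 223
(x | (x - 1) sets all bits below the lowest set bit.)

223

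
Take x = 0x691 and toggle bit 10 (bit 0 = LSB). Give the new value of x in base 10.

x = 011010010001
bit 10 is currently 1; toggle it via x ^ (1 << 10) = x ^ 1024
→ 001010010001 = 657

657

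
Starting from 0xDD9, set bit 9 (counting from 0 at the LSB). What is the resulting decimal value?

4057

x = 110111011001
bit 9 is currently 0; set it via x | (1 << 9) = x | 512
→ 111111011001 = 4057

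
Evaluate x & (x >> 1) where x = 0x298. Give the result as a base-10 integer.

x = 1010011000 = 664
x>>1 = 0101001100
AND  = 0000001000 = 8
(x & (x >> 1) has a 1 wherever x has two consecutive 1 bits.)

8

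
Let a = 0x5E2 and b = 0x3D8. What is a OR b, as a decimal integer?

0x5E2 = 10111100010
0x3D8 = 01111011000
 OR → 11111111010 = 2042

2042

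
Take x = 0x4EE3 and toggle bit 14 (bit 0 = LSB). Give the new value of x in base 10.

x = 100111011100011
bit 14 is currently 1; toggle it via x ^ (1 << 14) = x ^ 16384
→ 000111011100011 = 3811

3811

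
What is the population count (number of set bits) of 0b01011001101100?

7

n = 1011001101100
Count the 1s: 1 + 1 + 1 + 1 + 1 + 1 + 1 = 7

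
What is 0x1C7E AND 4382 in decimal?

4126

0x1C7E = 1110001111110
4382 = 1000100011110
AND → 1000000011110 = 4126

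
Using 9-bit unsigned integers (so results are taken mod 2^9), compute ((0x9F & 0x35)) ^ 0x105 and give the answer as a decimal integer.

0x9F = 010011111
0x35 = 000110101
→ & → 000010101 = 21
0x105 = 100000101
→ ^ → 100010000 = 272

272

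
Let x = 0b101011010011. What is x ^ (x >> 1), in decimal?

x = 101011010011 = 2771
x>>1 = 010101101001
XOR  = 111110111010 = 4026
(x ^ (x >> 1) gives the standard binary-reflected Gray code of x.)

4026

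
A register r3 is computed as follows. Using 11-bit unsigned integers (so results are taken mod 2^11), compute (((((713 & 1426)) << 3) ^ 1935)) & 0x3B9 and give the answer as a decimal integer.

713 = 01011001001
1426 = 10110010010
→ & → 00010000000 = 128
→ << 3 (mod 2^11) → 10000000000 = 1024
1935 = 11110001111
→ ^ → 01110001111 = 911
0x3B9 = 01110111001
→ & → 01110001001 = 905

905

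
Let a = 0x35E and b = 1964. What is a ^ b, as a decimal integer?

0x35E = 01101011110
1964 = 11110101100
XOR → 10011110010 = 1266

1266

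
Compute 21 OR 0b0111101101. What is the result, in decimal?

509

21 = 000010101
b = 111101101
 OR → 111111101 = 509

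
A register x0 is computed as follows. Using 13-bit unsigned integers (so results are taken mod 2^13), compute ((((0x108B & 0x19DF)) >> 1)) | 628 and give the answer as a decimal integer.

2677

0x108B = 1000010001011
0x19DF = 1100111011111
→ & → 1000010001011 = 4235
→ >> 1 → 0100001000101 = 2117
628 = 0001001110100
→ | → 0101001110101 = 2677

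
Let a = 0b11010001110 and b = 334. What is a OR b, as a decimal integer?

1998

a = 11010001110
334 = 00101001110
 OR → 11111001110 = 1998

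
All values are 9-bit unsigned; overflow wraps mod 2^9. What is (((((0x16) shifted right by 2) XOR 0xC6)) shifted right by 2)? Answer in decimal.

0x16 = 000010110
→ shifted right by 2 → 000000101 = 5
0xC6 = 011000110
→ XOR → 011000011 = 195
→ shifted right by 2 → 000110000 = 48

48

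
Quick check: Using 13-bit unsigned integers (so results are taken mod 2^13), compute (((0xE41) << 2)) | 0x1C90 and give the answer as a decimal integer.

7572

0xE41 = 0111001000001
→ << 2 (mod 2^13) → 1100100000100 = 6404
0x1C90 = 1110010010000
→ | → 1110110010100 = 7572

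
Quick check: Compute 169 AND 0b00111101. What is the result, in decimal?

41

169 = 10101001
b = 00111101
AND → 00101001 = 41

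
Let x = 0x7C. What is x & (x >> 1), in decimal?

60

x = 1111100 = 124
x>>1 = 0111110
AND  = 0111100 = 60
(x & (x >> 1) has a 1 wherever x has two consecutive 1 bits.)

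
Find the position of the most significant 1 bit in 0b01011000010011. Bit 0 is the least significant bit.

0b01011000010011 = 1011000010011
The topmost 1 is at position 12 (since 2^12 = 4096 ≤ 5651 < 8192).

12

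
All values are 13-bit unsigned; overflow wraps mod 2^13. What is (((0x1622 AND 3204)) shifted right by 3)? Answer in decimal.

0x1622 = 1011000100010
3204 = 0110010000100
→ AND → 0010000000000 = 1024
→ shifted right by 3 → 0000010000000 = 128

128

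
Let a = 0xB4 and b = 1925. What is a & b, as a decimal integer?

132

0xB4 = 00010110100
1925 = 11110000101
AND → 00010000100 = 132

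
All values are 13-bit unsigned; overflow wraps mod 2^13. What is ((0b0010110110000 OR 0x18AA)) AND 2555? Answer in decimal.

2490

0b0010110110000 = 0010110110000
0x18AA = 1100010101010
→ OR → 1110110111010 = 7610
2555 = 0100111111011
→ AND → 0100110111010 = 2490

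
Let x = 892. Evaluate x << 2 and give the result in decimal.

892 = 001101111100
shift left by 2 → 110111110000 = 3568
(equivalently, 892 × 2^2 = 892 × 4)

3568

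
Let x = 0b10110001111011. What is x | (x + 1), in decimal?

x = 10110001111011 = 11387
x + 1 = 10110001111100
OR    = 10110001111111 = 11391
(x | (x + 1) sets the lowest cleared bit.)

11391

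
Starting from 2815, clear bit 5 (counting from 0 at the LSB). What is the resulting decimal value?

2783

x = 101011111111
bit 5 is currently 1; clear it via x & ~(1 << 5) = x & ~32
→ 101011011111 = 2783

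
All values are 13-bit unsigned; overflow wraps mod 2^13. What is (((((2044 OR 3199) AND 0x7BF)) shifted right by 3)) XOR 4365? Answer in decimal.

4602

2044 = 0011111111100
3199 = 0110001111111
→ OR → 0111111111111 = 4095
0x7BF = 0011110111111
→ AND → 0011110111111 = 1983
→ shifted right by 3 → 0000011110111 = 247
4365 = 1000100001101
→ XOR → 1000111111010 = 4602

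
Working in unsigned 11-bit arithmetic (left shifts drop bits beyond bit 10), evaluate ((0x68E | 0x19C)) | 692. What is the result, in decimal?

1982

0x68E = 11010001110
0x19C = 00110011100
→ | → 11110011110 = 1950
692 = 01010110100
→ | → 11110111110 = 1982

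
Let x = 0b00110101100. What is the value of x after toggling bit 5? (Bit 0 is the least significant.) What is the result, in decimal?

396

x = 00110101100
bit 5 is currently 1; toggle it via x ^ (1 << 5) = x ^ 32
→ 00110001100 = 396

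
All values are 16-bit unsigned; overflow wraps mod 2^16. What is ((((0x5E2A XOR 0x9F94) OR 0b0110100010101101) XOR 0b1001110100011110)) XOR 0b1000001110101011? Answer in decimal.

0x5E2A = 0101111000101010
0x9F94 = 1001111110010100
→ XOR → 1100000110111110 = 49598
0b0110100010101101 = 0110100010101101
→ OR → 1110100110111111 = 59839
0b1001110100011110 = 1001110100011110
→ XOR → 0111010010100001 = 29857
0b1000001110101011 = 1000001110101011
→ XOR → 1111011100001010 = 63242

63242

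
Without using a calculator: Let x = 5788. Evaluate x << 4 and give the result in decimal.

92608

5788 = 00001011010011100
shift left by 4 → 10110100111000000 = 92608
(equivalently, 5788 × 2^4 = 5788 × 16)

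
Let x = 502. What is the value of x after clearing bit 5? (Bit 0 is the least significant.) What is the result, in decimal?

x = 111110110
bit 5 is currently 1; clear it via x & ~(1 << 5) = x & ~32
→ 111010110 = 470

470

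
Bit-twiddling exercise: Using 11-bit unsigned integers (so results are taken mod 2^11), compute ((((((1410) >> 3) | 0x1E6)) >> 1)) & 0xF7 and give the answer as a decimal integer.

1410 = 10110000010
→ >> 3 → 00010110000 = 176
0x1E6 = 00111100110
→ | → 00111110110 = 502
→ >> 1 → 00011111011 = 251
0xF7 = 00011110111
→ & → 00011110011 = 243

243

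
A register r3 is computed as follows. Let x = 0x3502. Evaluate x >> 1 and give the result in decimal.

6785

0x3502 = 11010100000010
shift right by 1 → 01101010000001 = 6785
(equivalently, floor(13570 / 2))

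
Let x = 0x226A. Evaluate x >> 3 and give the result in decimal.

1101

0x226A = 10001001101010
shift right by 3 → 00010001001101 = 1101
(equivalently, floor(8810 / 8))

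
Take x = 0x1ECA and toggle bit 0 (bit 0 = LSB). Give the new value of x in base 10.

x = 1111011001010
bit 0 is currently 0; toggle it via x ^ (1 << 0) = x ^ 1
→ 1111011001011 = 7883

7883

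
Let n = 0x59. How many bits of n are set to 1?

4

0x59 = 1011001
Count the 1s: 1 + 1 + 1 + 1 = 4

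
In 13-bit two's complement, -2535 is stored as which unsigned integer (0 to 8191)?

2535 in 13 bits: 0100111100111
Invert: 1011000011000
Add 1:  1011000011001 = 5657
(Check: 2^13 - 2535 = 8192 - 2535 = 5657.)

5657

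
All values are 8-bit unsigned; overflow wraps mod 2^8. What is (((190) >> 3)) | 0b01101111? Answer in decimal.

127

190 = 10111110
→ >> 3 → 00010111 = 23
0b01101111 = 01101111
→ | → 01111111 = 127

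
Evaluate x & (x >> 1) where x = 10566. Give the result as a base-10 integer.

2

x = 10100101000110 = 10566
x>>1 = 01010010100011
AND  = 00000000000010 = 2
(x & (x >> 1) has a 1 wherever x has two consecutive 1 bits.)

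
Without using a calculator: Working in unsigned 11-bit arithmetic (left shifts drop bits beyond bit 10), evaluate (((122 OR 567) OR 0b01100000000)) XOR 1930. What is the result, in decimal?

1269

122 = 00001111010
567 = 01000110111
→ OR → 01001111111 = 639
0b01100000000 = 01100000000
→ OR → 01101111111 = 895
1930 = 11110001010
→ XOR → 10011110101 = 1269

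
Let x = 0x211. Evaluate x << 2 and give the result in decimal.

2116

0x211 = 001000010001
shift left by 2 → 100001000100 = 2116
(equivalently, 529 × 2^2 = 529 × 4)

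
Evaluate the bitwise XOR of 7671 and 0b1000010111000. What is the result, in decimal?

7671 = 1110111110111
b = 1000010111000
XOR → 0110101001111 = 3407

3407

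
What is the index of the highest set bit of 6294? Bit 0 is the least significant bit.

12

6294 = 1100010010110
The topmost 1 is at position 12 (since 2^12 = 4096 ≤ 6294 < 8192).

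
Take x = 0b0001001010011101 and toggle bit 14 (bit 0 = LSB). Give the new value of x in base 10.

21149

x = 0001001010011101
bit 14 is currently 0; toggle it via x ^ (1 << 14) = x ^ 16384
→ 0101001010011101 = 21149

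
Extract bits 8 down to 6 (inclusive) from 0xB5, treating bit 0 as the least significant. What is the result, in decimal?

v = 010110101
Shift right by 6: 010
Mask low 3 bits: 010 = 2

2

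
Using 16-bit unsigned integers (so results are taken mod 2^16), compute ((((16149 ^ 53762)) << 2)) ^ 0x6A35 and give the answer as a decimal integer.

56937

16149 = 0011111100010101
53762 = 1101001000000010
→ ^ → 1110110100010111 = 60695
→ << 2 (mod 2^16) → 1011010001011100 = 46172
0x6A35 = 0110101000110101
→ ^ → 1101111001101001 = 56937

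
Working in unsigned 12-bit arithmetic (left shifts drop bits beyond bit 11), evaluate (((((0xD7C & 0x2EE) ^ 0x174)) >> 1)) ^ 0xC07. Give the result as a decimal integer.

0xD7C = 110101111100
0x2EE = 001011101110
→ & → 000001101100 = 108
0x174 = 000101110100
→ ^ → 000100011000 = 280
→ >> 1 → 000010001100 = 140
0xC07 = 110000000111
→ ^ → 110010001011 = 3211

3211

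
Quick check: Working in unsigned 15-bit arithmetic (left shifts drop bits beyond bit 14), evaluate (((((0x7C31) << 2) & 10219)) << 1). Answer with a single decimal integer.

16768

0x7C31 = 111110000110001
→ << 2 (mod 2^15) → 111000011000100 = 28868
10219 = 010011111101011
→ & → 010000011000000 = 8384
→ << 1 (mod 2^15) → 100000110000000 = 16768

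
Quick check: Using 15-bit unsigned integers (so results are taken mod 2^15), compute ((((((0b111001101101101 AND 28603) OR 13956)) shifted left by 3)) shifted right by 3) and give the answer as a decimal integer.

0b111001101101101 = 111001101101101
28603 = 110111110111011
→ AND → 110001100101001 = 25385
13956 = 011011010000100
→ OR → 111011110101101 = 30637
→ shifted left by 3 (mod 2^15) → 011110101101000 = 15720
→ shifted right by 3 → 000011110101101 = 1965

1965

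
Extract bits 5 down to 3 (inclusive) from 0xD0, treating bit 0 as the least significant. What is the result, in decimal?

2

v = 00011010000
Shift right by 3: 00011010
Mask low 3 bits: 010 = 2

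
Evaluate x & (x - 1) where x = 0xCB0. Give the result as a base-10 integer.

x = 110010110000 = 3248
x - 1 = 110010101111
AND   = 110010100000 = 3232
(x & (x - 1) clears the lowest set bit of x.)

3232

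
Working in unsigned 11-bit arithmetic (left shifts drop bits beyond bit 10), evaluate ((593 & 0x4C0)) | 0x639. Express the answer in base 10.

593 = 01001010001
0x4C0 = 10011000000
→ & → 00001000000 = 64
0x639 = 11000111001
→ | → 11001111001 = 1657

1657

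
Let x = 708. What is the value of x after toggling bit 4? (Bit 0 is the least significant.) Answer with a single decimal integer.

724

x = 01011000100
bit 4 is currently 0; toggle it via x ^ (1 << 4) = x ^ 16
→ 01011010100 = 724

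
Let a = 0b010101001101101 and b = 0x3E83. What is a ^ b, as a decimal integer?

a = 10101001101101
0x3E83 = 11111010000011
XOR → 01010011101110 = 5358

5358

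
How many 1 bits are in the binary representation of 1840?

1840 = 11100110000
Count the 1s: 1 + 1 + 1 + 1 + 1 = 5

5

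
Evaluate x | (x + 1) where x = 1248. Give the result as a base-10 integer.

x = 10011100000 = 1248
x + 1 = 10011100001
OR    = 10011100001 = 1249
(x | (x + 1) sets the lowest cleared bit.)

1249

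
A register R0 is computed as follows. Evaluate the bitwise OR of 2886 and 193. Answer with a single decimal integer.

3015

2886 = 101101000110
193 = 000011000001
 OR → 101111000111 = 3015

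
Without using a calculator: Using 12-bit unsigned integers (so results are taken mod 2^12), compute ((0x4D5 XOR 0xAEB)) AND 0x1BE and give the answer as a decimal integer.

0x4D5 = 010011010101
0xAEB = 101011101011
→ XOR → 111000111110 = 3646
0x1BE = 000110111110
→ AND → 000000111110 = 62

62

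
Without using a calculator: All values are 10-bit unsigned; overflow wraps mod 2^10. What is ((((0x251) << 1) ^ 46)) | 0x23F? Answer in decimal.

0x251 = 1001010001
→ << 1 (mod 2^10) → 0010100010 = 162
46 = 0000101110
→ ^ → 0010001100 = 140
0x23F = 1000111111
→ | → 1010111111 = 703

703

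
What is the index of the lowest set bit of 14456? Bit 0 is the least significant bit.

3

14456 = 11100001111000
Trailing zeros: 3, so the lowest set bit is bit 3 (value 8).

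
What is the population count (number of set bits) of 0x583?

0x583 = 10110000011
Count the 1s: 1 + 1 + 1 + 1 + 1 = 5

5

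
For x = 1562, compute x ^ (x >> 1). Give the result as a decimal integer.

x = 11000011010 = 1562
x>>1 = 01100001101
XOR  = 10100010111 = 1303
(x ^ (x >> 1) gives the standard binary-reflected Gray code of x.)

1303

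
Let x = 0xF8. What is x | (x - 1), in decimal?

x = 11111000 = 248
x - 1 = 11110111
OR    = 11111111 = 255
(x | (x - 1) sets all bits below the lowest set bit.)

255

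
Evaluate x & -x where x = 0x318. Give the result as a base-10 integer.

8

x = 1100011000 = 792
-x (two's complement) = …0011101000
AND   = 0000001000 = 8
(x & -x isolates the lowest set bit of x.)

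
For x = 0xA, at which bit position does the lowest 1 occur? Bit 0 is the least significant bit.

1

0xA = 1010
Trailing zeros: 1, so the lowest set bit is bit 1 (value 2).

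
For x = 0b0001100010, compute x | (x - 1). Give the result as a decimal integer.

99

x = 1100010 = 98
x - 1 = 1100001
OR    = 1100011 = 99
(x | (x - 1) sets all bits below the lowest set bit.)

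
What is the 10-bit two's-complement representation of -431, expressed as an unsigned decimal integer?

593

431 in 10 bits: 0110101111
Invert: 1001010000
Add 1:  1001010001 = 593
(Check: 2^10 - 431 = 1024 - 431 = 593.)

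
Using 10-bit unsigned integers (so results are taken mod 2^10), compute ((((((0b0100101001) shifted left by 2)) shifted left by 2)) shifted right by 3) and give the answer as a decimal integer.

82

0b0100101001 = 0100101001
→ shifted left by 2 (mod 2^10) → 0010100100 = 164
→ shifted left by 2 (mod 2^10) → 1010010000 = 656
→ shifted right by 3 → 0001010010 = 82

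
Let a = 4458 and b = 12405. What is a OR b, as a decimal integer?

4458 = 01000101101010
12405 = 11000001110101
 OR → 11000101111111 = 12671

12671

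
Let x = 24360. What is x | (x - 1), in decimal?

x = 101111100101000 = 24360
x - 1 = 101111100100111
OR    = 101111100101111 = 24367
(x | (x - 1) sets all bits below the lowest set bit.)

24367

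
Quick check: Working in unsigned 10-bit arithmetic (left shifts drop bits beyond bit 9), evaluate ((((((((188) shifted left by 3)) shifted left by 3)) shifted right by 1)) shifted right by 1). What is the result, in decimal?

188 = 0010111100
→ shifted left by 3 (mod 2^10) → 0111100000 = 480
→ shifted left by 3 (mod 2^10) → 1100000000 = 768
→ shifted right by 1 → 0110000000 = 384
→ shifted right by 1 → 0011000000 = 192

192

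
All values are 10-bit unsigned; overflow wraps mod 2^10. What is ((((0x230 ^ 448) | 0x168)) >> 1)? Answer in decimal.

508

0x230 = 1000110000
448 = 0111000000
→ ^ → 1111110000 = 1008
0x168 = 0101101000
→ | → 1111111000 = 1016
→ >> 1 → 0111111100 = 508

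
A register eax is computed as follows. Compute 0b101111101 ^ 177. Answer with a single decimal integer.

460

a = 101111101
177 = 010110001
XOR → 111001100 = 460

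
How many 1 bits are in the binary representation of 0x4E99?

8

0x4E99 = 100111010011001
Count the 1s: 1 + 1 + 1 + 1 + 1 + 1 + 1 + 1 = 8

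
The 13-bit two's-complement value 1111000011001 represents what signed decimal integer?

-487

pattern = 1111000011001 (MSB is 1 ⇒ negative)
Invert: 0000111100110, add 1 → 0000111100111 = 487, so the value is -487.
(Equivalently: 7705 - 2^13 = 7705 - 8192 = -487.)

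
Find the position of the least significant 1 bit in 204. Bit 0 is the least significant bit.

204 = 11001100
Trailing zeros: 2, so the lowest set bit is bit 2 (value 4).

2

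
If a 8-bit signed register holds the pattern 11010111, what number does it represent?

-41

pattern = 11010111 (MSB is 1 ⇒ negative)
Invert: 00101000, add 1 → 00101001 = 41, so the value is -41.
(Equivalently: 215 - 2^8 = 215 - 256 = -41.)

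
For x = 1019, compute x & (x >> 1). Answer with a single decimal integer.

x = 1111111011 = 1019
x>>1 = 0111111101
AND  = 0111111001 = 505
(x & (x >> 1) has a 1 wherever x has two consecutive 1 bits.)

505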